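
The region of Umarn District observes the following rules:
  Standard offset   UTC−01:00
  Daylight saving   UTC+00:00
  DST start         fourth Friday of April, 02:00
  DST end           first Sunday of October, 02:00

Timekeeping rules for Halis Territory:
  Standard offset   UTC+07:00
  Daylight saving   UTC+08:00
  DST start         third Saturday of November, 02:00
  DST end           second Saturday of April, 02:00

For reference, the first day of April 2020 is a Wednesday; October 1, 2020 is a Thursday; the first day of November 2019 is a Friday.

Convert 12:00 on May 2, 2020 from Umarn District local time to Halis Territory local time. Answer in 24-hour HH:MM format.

19:00

1 April 2020 is a Wednesday, so the first Friday is April 3 and the fourth is April 24.
1 October 2020 is a Thursday, so the first Sunday is October 4.
May 2, 2020 falls between 24 April and 4 October, so daylight saving is in effect and Umarn District is at UTC+00:00.
12:00 Umarn District − 0h = 12:00 UTC.
1 November 2019 is a Friday, so the first Saturday is November 2 and the third is November 16.
1 April 2020 is a Wednesday, so the first Saturday is April 4 and the second is April 11.
At the standard offset (UTC+07:00), 12:00 UTC + 7h = 19:00 Halis Territory standard time.
The standard-time date in Halis Territory, May 2, 2020, does not fall between 16 November 2019 and 11 April 2020, so daylight saving is not in effect and Halis Territory is at UTC+07:00.
12:00 UTC + 7h = 19:00 Halis Territory.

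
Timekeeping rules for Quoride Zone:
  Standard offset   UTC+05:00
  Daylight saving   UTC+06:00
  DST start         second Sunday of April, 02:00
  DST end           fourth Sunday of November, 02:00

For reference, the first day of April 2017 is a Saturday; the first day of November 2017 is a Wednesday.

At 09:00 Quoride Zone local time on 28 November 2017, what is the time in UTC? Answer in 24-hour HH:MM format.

1 April 2017 is a Saturday, so the first Sunday is April 2 and the second is April 9.
1 November 2017 is a Wednesday, so the first Sunday is November 5 and the fourth is November 26.
Daylight saving runs 9 April – 26 November; 28 November 2017 is outside that window, so Quoride Zone is on standard time at UTC+05:00.
09:00 local − 5h = 04:00 UTC.

04:00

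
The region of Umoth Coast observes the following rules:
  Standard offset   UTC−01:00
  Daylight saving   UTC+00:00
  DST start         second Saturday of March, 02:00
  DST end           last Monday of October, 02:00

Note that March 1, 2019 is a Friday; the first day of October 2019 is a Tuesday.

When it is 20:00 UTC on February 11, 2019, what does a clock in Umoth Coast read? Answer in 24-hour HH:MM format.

19:00

1 March 2019 is a Friday, so the first Saturday is March 2 and the second is March 9.
1 October 2019 is a Tuesday, so Mondays fall on 7, 14, 21, 28; the last is October 28.
At the standard offset (UTC−01:00), 20:00 UTC − 1h = 19:00 Umoth Coast standard time.
The standard-time date in Umoth Coast, February 11, 2019, is outside the daylight-saving period (9 March – 28 October), so Umoth Coast is on standard time, UTC−01:00.
20:00 UTC − 1h = 19:00 local.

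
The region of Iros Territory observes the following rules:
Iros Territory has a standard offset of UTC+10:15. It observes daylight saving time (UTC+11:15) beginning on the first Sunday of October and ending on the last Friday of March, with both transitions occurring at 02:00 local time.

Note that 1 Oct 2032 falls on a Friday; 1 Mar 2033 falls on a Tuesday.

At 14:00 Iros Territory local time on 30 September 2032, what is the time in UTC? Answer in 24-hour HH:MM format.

1 October 2032 is a Friday, so the first Sunday is October 3.
1 March 2033 is a Tuesday, so Fridays fall on 4, 11, 18, 25; the last is March 25.
30 September 2032 does not fall between 3 October 2032 and 25 March 2033, so daylight saving is not in effect and Iros Territory is at UTC+10:15.
14:00 local − 10h15m = 03:45 UTC.

03:45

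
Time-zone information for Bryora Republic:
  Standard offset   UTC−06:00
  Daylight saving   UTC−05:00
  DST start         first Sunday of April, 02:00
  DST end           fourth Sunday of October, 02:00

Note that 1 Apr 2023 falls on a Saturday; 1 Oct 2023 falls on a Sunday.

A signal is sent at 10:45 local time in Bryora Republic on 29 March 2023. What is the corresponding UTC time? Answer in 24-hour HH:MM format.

1 April 2023 is a Saturday, so the first Sunday is April 2.
1 October 2023 is a Sunday, so the first Sunday is October 1 and the fourth is October 22.
29 March 2023 is outside the daylight-saving period (2 April – 22 October), so Bryora Republic is on standard time, UTC−06:00.
10:45 local + 6h = 16:45 UTC.

16:45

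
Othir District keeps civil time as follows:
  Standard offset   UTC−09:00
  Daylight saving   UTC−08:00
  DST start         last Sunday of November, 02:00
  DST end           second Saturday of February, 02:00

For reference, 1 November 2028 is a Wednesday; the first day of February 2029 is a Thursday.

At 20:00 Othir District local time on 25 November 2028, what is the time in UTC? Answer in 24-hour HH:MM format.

1 November 2028 is a Wednesday, so Sundays fall on 5, 12, 19, 26; the last is November 26.
1 February 2029 is a Thursday, so the first Saturday is February 3 and the second is February 10.
25 November 2028 does not fall between 26 November 2028 and 10 February 2029, so daylight saving is not in effect and Othir District is at UTC−09:00.
20:00 local + 9h = 05:00 UTC (rolling into the next day, 26 November 2028).

05:00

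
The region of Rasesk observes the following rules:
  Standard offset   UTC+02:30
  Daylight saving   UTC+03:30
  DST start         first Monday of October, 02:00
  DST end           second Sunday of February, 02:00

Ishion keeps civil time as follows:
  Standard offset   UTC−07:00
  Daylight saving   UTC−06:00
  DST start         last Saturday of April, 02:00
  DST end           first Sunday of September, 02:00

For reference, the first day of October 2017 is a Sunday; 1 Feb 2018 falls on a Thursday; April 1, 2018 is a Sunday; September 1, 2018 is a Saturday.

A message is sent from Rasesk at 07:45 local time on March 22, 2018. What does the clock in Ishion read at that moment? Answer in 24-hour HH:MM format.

22:15

1 October 2017 is a Sunday, so the first Monday is October 2.
1 February 2018 is a Thursday, so the first Sunday is February 4 and the second is February 11.
Daylight saving runs 2 October 2017 – 11 February 2018; March 22, 2018 is outside that window, so Rasesk is on standard time at UTC+02:30.
07:45 Rasesk − 2h30m = 05:15 UTC.
1 April 2018 is a Sunday, so Saturdays fall on 7, 14, 21, 28; the last is April 28.
1 September 2018 is a Saturday, so the first Sunday is September 2.
At the standard offset (UTC−07:00), 05:15 UTC − 7h = 22:15 Ishion standard time (rolling into the previous day, 21 March 2018).
The standard-time date in Ishion, March 21, 2018, is outside the daylight-saving period (28 April – 2 September), so Ishion is on standard time, UTC−07:00.
05:15 UTC − 7h = 22:15 Ishion (rolling into the previous day, 21 March 2018).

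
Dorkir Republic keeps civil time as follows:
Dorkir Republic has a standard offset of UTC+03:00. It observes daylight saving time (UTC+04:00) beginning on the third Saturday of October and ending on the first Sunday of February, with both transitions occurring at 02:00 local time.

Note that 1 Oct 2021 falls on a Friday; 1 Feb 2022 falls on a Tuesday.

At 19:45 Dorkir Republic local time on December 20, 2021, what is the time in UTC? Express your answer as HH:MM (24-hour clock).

15:45

1 October 2021 is a Friday, so the first Saturday is October 2 and the third is October 16.
1 February 2022 is a Tuesday, so the first Sunday is February 6.
December 20, 2021 lies within the daylight-saving period (16 October 2021 – 6 February 2022), so Dorkir Republic is on daylight time, UTC+04:00.
19:45 local − 4h = 15:45 UTC.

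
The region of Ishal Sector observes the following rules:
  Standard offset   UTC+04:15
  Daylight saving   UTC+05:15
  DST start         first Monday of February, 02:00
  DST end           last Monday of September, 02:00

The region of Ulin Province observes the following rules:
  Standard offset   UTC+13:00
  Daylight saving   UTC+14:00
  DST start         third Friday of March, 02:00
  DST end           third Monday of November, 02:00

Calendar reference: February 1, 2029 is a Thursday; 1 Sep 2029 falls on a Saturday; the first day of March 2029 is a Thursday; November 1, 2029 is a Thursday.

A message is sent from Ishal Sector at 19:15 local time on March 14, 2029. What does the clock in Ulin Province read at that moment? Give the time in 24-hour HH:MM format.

03:00

1 February 2029 is a Thursday, so the first Monday is February 5.
1 September 2029 is a Saturday, so Mondays fall on 3, 10, 17, 24; the last is September 24.
Daylight saving runs 5 February – 24 September; March 14, 2029 is inside that window, so Ishal Sector is at UTC+05:15.
19:15 Ishal Sector − 5h15m = 14:00 UTC.
1 March 2029 is a Thursday, so the first Friday is March 2 and the third is March 16.
1 November 2029 is a Thursday, so the first Monday is November 5 and the third is November 19.
At the standard offset (UTC+13:00), 14:00 UTC + 13h = 03:00 Ulin Province standard time (rolling into the next day, 15 March 2029).
Daylight saving runs 16 March – 19 November; the standard-time date in Ulin Province, March 15, 2029, is outside that window, so Ulin Province is on standard time at UTC+13:00.
14:00 UTC + 13h = 03:00 Ulin Province (rolling into the next day, 15 March 2029).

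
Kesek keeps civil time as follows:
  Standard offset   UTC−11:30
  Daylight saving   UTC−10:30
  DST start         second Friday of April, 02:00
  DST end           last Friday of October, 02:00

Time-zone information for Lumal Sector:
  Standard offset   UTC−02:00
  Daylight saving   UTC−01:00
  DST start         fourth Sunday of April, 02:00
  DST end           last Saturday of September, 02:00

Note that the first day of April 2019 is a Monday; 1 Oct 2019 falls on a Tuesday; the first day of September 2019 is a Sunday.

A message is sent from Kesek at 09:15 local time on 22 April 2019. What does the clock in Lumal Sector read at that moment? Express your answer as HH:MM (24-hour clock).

17:45

1 April 2019 is a Monday, so the first Friday is April 5 and the second is April 12.
1 October 2019 is a Tuesday, so Fridays fall on 4, 11, 18, 25; the last is October 25.
22 April 2019 lies within the daylight-saving period (12 April – 25 October), so Kesek is on daylight time, UTC−10:30.
09:15 Kesek + 10h30m = 19:45 UTC.
1 April 2019 is a Monday, so the first Sunday is April 7 and the fourth is April 28.
1 September 2019 is a Sunday, so Saturdays fall on 7, 14, 21, 28; the last is September 28.
At the standard offset (UTC−02:00), 19:45 UTC − 2h = 17:45 Lumal Sector standard time.
The standard-time date in Lumal Sector, 22 April 2019, is outside the daylight-saving period (28 April – 28 September), so Lumal Sector is on standard time, UTC−02:00.
19:45 UTC − 2h = 17:45 Lumal Sector.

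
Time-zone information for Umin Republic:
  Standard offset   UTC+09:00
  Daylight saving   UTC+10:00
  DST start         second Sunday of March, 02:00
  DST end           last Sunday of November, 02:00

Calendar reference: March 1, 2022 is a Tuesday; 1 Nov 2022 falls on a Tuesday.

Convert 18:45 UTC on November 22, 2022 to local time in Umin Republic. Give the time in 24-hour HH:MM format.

04:45

1 March 2022 is a Tuesday, so the first Sunday is March 6 and the second is March 13.
1 November 2022 is a Tuesday, so Sundays fall on 6, 13, 20, 27; the last is November 27.
At the standard offset (UTC+09:00), 18:45 UTC + 9h = 03:45 Umin Republic standard time (rolling into the next day, 23 November 2022).
The standard-time date in Umin Republic, November 23, 2022, falls between 13 March and 27 November, so daylight saving is in effect and Umin Republic is at UTC+10:00.
18:45 UTC + 10h = 04:45 local (rolling into the next day, 23 November 2022).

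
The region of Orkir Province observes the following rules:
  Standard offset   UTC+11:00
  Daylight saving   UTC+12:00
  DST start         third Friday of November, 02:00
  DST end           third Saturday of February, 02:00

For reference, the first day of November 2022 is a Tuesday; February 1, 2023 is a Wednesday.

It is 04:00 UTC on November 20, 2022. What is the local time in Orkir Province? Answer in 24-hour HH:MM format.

16:00

1 November 2022 is a Tuesday, so the first Friday is November 4 and the third is November 18.
1 February 2023 is a Wednesday, so the first Saturday is February 4 and the third is February 18.
At the standard offset (UTC+11:00), 04:00 UTC + 11h = 15:00 Orkir Province standard time.
The standard-time date in Orkir Province, November 20, 2022, falls between 18 November 2022 and 18 February 2023, so daylight saving is in effect and Orkir Province is at UTC+12:00.
04:00 UTC + 12h = 16:00 local.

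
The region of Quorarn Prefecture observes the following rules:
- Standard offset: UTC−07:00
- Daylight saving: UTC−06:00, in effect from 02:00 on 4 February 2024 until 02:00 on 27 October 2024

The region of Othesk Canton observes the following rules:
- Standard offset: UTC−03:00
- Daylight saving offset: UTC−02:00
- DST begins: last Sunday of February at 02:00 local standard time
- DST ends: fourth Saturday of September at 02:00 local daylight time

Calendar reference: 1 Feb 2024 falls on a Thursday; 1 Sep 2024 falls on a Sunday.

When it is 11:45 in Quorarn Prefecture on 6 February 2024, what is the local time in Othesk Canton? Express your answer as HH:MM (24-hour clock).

14:45

Daylight saving runs 4 February – 27 October; 6 February 2024 is inside that window, so Quorarn Prefecture is at UTC−06:00.
11:45 Quorarn Prefecture + 6h = 17:45 UTC.
1 February 2024 is a Thursday, so Sundays fall on 4, 11, 18, 25; the last is February 25.
1 September 2024 is a Sunday, so the first Saturday is September 7 and the fourth is September 28.
At the standard offset (UTC−03:00), 17:45 UTC − 3h = 14:45 Othesk Canton standard time.
Daylight saving runs 25 February – 28 September; the standard-time date in Othesk Canton, 6 February 2024, is outside that window, so Othesk Canton is on standard time at UTC−03:00.
17:45 UTC − 3h = 14:45 Othesk Canton.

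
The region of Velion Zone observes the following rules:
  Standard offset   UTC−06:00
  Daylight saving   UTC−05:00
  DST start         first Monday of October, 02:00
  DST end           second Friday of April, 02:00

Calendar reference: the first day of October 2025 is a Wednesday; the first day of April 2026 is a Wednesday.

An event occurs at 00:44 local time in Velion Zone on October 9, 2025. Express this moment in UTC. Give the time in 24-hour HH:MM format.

05:44

1 October 2025 is a Wednesday, so the first Monday is October 6.
1 April 2026 is a Wednesday, so the first Friday is April 3 and the second is April 10.
October 9, 2025 falls between 6 October 2025 and 10 April 2026, so daylight saving is in effect and Velion Zone is at UTC−05:00.
00:44 local + 5h = 05:44 UTC.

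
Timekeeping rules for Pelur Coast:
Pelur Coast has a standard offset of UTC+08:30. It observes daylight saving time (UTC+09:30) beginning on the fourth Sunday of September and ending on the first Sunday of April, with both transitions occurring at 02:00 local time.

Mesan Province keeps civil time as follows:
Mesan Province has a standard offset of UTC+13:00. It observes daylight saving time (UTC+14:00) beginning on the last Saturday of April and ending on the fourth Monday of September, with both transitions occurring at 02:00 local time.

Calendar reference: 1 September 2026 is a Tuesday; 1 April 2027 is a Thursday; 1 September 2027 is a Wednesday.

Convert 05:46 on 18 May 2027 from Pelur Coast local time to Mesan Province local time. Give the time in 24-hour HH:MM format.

1 September 2026 is a Tuesday, so the first Sunday is September 6 and the fourth is September 27.
1 April 2027 is a Thursday, so the first Sunday is April 4.
18 May 2027 does not fall between 27 September 2026 and 4 April 2027, so daylight saving is not in effect and Pelur Coast is at UTC+08:30.
05:46 Pelur Coast − 8h30m = 21:16 UTC (rolling into the previous day, 17 May 2027).
1 April 2027 is a Thursday, so Saturdays fall on 3, 10, 17, 24; the last is April 24.
1 September 2027 is a Wednesday, so the first Monday is September 6 and the fourth is September 27.
At the standard offset (UTC+13:00), 21:16 UTC + 13h = 10:16 Mesan Province standard time (rolling into the next day, 18 May 2027).
The standard-time date in Mesan Province, 18 May 2027, lies within the daylight-saving period (24 April – 27 September), so Mesan Province is on daylight time, UTC+14:00.
21:16 UTC + 14h = 11:16 Mesan Province (rolling into the next day, 18 May 2027).

11:16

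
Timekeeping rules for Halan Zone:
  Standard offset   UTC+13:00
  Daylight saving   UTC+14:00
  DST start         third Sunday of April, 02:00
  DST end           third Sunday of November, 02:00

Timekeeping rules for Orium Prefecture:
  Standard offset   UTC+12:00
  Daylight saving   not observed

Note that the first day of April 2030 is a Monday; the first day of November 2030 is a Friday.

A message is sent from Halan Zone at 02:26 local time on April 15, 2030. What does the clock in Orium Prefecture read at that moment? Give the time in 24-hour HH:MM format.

01:26

1 April 2030 is a Monday, so the first Sunday is April 7 and the third is April 21.
1 November 2030 is a Friday, so the first Sunday is November 3 and the third is November 17.
Daylight saving runs 21 April – 17 November; April 15, 2030 is outside that window, so Halan Zone is on standard time at UTC+13:00.
02:26 Halan Zone − 13h = 13:26 UTC (rolling into the previous day, 14 April 2030).
Orium Prefecture has no daylight saving, so its offset is UTC+12:00 year-round.
13:26 UTC + 12h = 01:26 Orium Prefecture (rolling into the next day, 15 April 2030).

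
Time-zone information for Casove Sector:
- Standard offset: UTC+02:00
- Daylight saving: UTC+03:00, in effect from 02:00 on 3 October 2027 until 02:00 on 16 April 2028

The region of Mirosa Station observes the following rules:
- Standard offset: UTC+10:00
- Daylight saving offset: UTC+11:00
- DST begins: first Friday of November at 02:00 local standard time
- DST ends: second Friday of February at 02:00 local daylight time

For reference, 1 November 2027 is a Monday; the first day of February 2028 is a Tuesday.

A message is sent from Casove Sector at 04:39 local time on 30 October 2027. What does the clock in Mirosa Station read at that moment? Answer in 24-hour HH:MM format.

11:39

30 October 2027 lies within the daylight-saving period (3 October 2027 – 16 April 2028), so Casove Sector is on daylight time, UTC+03:00.
04:39 Casove Sector − 3h = 01:39 UTC.
1 November 2027 is a Monday, so the first Friday is November 5.
1 February 2028 is a Tuesday, so the first Friday is February 4 and the second is February 11.
At the standard offset (UTC+10:00), 01:39 UTC + 10h = 11:39 Mirosa Station standard time.
Daylight saving runs 5 November 2027 – 11 February 2028; the standard-time date in Mirosa Station, 30 October 2027, is outside that window, so Mirosa Station is on standard time at UTC+10:00.
01:39 UTC + 10h = 11:39 Mirosa Station.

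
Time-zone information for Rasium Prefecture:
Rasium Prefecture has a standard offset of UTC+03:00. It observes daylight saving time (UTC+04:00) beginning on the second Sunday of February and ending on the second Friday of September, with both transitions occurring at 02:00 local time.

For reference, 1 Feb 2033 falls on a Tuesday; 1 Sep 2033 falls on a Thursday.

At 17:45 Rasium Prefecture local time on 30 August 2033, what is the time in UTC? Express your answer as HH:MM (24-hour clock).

1 February 2033 is a Tuesday, so the first Sunday is February 6 and the second is February 13.
1 September 2033 is a Thursday, so the first Friday is September 2 and the second is September 9.
Daylight saving runs 13 February – 9 September; 30 August 2033 is inside that window, so Rasium Prefecture is at UTC+04:00.
17:45 local − 4h = 13:45 UTC.

13:45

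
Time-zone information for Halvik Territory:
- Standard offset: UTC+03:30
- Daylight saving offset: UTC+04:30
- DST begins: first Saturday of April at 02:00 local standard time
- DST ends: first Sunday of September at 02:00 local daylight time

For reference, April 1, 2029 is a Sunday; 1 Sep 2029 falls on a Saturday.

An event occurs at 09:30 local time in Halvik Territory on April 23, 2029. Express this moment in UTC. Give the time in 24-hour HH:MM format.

1 April 2029 is a Sunday, so the first Saturday is April 7.
1 September 2029 is a Saturday, so the first Sunday is September 2.
April 23, 2029 falls between 7 April and 2 September, so daylight saving is in effect and Halvik Territory is at UTC+04:30.
09:30 local − 4h30m = 05:00 UTC.

05:00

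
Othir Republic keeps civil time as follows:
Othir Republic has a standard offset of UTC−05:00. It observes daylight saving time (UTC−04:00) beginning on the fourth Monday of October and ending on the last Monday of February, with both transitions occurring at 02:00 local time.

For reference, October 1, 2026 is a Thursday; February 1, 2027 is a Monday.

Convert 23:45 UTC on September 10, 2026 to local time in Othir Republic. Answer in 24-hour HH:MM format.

1 October 2026 is a Thursday, so the first Monday is October 5 and the fourth is October 26.
1 February 2027 is a Monday, so Mondays fall on 1, 8, 15, 22; the last is February 22.
At the standard offset (UTC−05:00), 23:45 UTC − 5h = 18:45 Othir Republic standard time.
The standard-time date in Othir Republic, September 10, 2026, is outside the daylight-saving period (26 October 2026 – 22 February 2027), so Othir Republic is on standard time, UTC−05:00.
23:45 UTC − 5h = 18:45 local.

18:45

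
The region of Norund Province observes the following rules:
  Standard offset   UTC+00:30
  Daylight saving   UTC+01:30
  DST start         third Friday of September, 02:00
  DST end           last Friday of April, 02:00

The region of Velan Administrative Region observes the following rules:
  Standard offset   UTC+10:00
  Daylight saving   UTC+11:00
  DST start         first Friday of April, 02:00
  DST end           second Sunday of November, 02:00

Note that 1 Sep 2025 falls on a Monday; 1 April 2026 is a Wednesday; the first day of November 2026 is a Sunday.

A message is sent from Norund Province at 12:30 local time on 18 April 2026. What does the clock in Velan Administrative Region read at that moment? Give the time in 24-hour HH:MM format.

22:00

1 September 2025 is a Monday, so the first Friday is September 5 and the third is September 19.
1 April 2026 is a Wednesday, so Fridays fall on 3, 10, 17, 24; the last is April 24.
18 April 2026 lies within the daylight-saving period (19 September 2025 – 24 April 2026), so Norund Province is on daylight time, UTC+01:30.
12:30 Norund Province − 1h30m = 11:00 UTC.
1 April 2026 is a Wednesday, so the first Friday is April 3.
1 November 2026 is a Sunday, so the first Sunday is November 1 and the second is November 8.
At the standard offset (UTC+10:00), 11:00 UTC + 10h = 21:00 Velan Administrative Region standard time.
The standard-time date in Velan Administrative Region, 18 April 2026, lies within the daylight-saving period (3 April – 8 November), so Velan Administrative Region is on daylight time, UTC+11:00.
11:00 UTC + 11h = 22:00 Velan Administrative Region.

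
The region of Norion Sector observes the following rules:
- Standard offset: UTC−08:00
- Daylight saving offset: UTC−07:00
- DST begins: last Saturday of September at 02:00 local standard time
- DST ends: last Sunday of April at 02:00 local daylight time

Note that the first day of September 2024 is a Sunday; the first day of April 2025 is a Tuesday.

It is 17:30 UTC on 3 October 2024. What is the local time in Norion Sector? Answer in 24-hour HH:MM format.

10:30

1 September 2024 is a Sunday, so Saturdays fall on 7, 14, 21, 28; the last is September 28.
1 April 2025 is a Tuesday, so Sundays fall on 6, 13, 20, 27; the last is April 27.
At the standard offset (UTC−08:00), 17:30 UTC − 8h = 09:30 Norion Sector standard time.
Daylight saving runs 28 September 2024 – 27 April 2025; the standard-time date in Norion Sector, 3 October 2024, is inside that window, so Norion Sector is at UTC−07:00.
17:30 UTC − 7h = 10:30 local.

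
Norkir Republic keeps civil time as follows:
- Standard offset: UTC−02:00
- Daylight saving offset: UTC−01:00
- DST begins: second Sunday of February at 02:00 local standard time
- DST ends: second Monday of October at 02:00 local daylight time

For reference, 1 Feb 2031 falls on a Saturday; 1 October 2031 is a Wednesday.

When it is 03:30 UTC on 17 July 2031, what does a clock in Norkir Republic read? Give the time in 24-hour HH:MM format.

1 February 2031 is a Saturday, so the first Sunday is February 2 and the second is February 9.
1 October 2031 is a Wednesday, so the first Monday is October 6 and the second is October 13.
At the standard offset (UTC−02:00), 03:30 UTC − 2h = 01:30 Norkir Republic standard time.
Daylight saving runs 9 February – 13 October; the standard-time date in Norkir Republic, 17 July 2031, is inside that window, so Norkir Republic is at UTC−01:00.
03:30 UTC − 1h = 02:30 local.

02:30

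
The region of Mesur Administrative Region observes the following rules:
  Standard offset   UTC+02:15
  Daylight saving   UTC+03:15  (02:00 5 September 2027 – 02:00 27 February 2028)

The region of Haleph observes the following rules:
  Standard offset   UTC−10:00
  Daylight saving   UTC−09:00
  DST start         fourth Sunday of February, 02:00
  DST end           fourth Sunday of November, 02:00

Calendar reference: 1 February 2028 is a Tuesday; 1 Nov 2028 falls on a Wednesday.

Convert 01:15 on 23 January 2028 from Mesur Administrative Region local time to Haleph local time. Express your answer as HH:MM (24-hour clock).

23 January 2028 falls between 5 September 2027 and 27 February 2028, so daylight saving is in effect and Mesur Administrative Region is at UTC+03:15.
01:15 Mesur Administrative Region − 3h15m = 22:00 UTC (rolling into the previous day, 22 January 2028).
1 February 2028 is a Tuesday, so the first Sunday is February 6 and the fourth is February 27.
1 November 2028 is a Wednesday, so the first Sunday is November 5 and the fourth is November 26.
At the standard offset (UTC−10:00), 22:00 UTC − 10h = 12:00 Haleph standard time.
The standard-time date in Haleph, 22 January 2028, is outside the daylight-saving period (27 February – 26 November), so Haleph is on standard time, UTC−10:00.
22:00 UTC − 10h = 12:00 Haleph.

12:00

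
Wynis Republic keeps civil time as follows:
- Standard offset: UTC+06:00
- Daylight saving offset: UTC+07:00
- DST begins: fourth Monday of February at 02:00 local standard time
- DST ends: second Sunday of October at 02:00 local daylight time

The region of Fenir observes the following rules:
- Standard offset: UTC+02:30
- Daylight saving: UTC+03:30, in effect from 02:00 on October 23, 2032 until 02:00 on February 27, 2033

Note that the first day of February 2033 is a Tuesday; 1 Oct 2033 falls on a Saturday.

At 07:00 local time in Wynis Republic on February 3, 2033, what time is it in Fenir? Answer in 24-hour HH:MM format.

04:30

1 February 2033 is a Tuesday, so the first Monday is February 7 and the fourth is February 28.
1 October 2033 is a Saturday, so the first Sunday is October 2 and the second is October 9.
February 3, 2033 is outside the daylight-saving period (28 February – 9 October), so Wynis Republic is on standard time, UTC+06:00.
07:00 Wynis Republic − 6h = 01:00 UTC.
At the standard offset (UTC+02:30), 01:00 UTC + 2h30m = 03:30 Fenir standard time.
The standard-time date in Fenir, February 3, 2033, falls between 23 October 2032 and 27 February 2033, so daylight saving is in effect and Fenir is at UTC+03:30.
01:00 UTC + 3h30m = 04:30 Fenir.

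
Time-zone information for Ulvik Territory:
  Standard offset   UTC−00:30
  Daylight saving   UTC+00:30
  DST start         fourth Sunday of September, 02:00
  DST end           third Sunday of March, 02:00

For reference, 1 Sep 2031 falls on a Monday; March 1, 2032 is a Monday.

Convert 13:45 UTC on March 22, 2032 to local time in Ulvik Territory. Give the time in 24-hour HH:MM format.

1 September 2031 is a Monday, so the first Sunday is September 7 and the fourth is September 28.
1 March 2032 is a Monday, so the first Sunday is March 7 and the third is March 21.
At the standard offset (UTC−00:30), 13:45 UTC − 0h30m = 13:15 Ulvik Territory standard time.
The standard-time date in Ulvik Territory, March 22, 2032, is outside the daylight-saving period (28 September 2031 – 21 March 2032), so Ulvik Territory is on standard time, UTC−00:30.
13:45 UTC − 0h30m = 13:15 local.

13:15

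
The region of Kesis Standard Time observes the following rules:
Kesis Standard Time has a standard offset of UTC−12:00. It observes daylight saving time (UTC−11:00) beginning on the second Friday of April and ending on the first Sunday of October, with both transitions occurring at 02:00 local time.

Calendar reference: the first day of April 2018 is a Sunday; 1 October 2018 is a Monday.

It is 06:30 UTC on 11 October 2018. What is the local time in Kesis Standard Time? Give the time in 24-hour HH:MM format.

18:30

1 April 2018 is a Sunday, so the first Friday is April 6 and the second is April 13.
1 October 2018 is a Monday, so the first Sunday is October 7.
At the standard offset (UTC−12:00), 06:30 UTC − 12h = 18:30 Kesis Standard Time standard time (rolling into the previous day, 10 October 2018).
The standard-time date in Kesis Standard Time, 10 October 2018, does not fall between 13 April and 7 October, so daylight saving is not in effect and Kesis Standard Time is at UTC−12:00.
06:30 UTC − 12h = 18:30 local (rolling into the previous day, 10 October 2018).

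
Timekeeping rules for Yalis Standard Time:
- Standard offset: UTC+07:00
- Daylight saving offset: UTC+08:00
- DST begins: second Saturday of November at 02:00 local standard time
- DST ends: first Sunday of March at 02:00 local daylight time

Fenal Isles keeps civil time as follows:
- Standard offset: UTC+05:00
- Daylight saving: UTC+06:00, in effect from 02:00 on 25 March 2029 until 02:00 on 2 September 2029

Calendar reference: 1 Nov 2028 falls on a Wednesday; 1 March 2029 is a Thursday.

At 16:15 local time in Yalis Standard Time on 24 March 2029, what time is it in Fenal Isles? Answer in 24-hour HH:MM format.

14:15

1 November 2028 is a Wednesday, so the first Saturday is November 4 and the second is November 11.
1 March 2029 is a Thursday, so the first Sunday is March 4.
24 March 2029 is outside the daylight-saving period (11 November 2028 – 4 March 2029), so Yalis Standard Time is on standard time, UTC+07:00.
16:15 Yalis Standard Time − 7h = 09:15 UTC.
At the standard offset (UTC+05:00), 09:15 UTC + 5h = 14:15 Fenal Isles standard time.
The standard-time date in Fenal Isles, 24 March 2029, does not fall between 25 March and 2 September, so daylight saving is not in effect and Fenal Isles is at UTC+05:00.
09:15 UTC + 5h = 14:15 Fenal Isles.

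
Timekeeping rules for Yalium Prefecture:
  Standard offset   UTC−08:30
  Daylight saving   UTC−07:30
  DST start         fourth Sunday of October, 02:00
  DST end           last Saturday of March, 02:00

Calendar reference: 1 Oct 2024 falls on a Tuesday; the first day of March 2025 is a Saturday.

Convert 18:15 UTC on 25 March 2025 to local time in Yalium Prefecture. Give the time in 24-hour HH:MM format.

10:45

1 October 2024 is a Tuesday, so the first Sunday is October 6 and the fourth is October 27.
1 March 2025 is a Saturday, so Saturdays fall on 1, 8, 15, 22, 29; the last is March 29.
At the standard offset (UTC−08:30), 18:15 UTC − 8h30m = 09:45 Yalium Prefecture standard time.
The standard-time date in Yalium Prefecture, 25 March 2025, lies within the daylight-saving period (27 October 2024 – 29 March 2025), so Yalium Prefecture is on daylight time, UTC−07:30.
18:15 UTC − 7h30m = 10:45 local.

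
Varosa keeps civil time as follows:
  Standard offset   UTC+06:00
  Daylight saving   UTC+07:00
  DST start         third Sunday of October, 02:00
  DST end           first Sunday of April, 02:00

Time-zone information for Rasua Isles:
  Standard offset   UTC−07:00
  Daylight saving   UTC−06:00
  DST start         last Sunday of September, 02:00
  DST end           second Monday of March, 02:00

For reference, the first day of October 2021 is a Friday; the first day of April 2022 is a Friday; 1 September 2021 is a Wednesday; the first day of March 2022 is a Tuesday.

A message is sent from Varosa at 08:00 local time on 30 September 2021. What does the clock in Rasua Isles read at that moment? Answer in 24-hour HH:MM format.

20:00

1 October 2021 is a Friday, so the first Sunday is October 3 and the third is October 17.
1 April 2022 is a Friday, so the first Sunday is April 3.
Daylight saving runs 17 October 2021 – 3 April 2022; 30 September 2021 is outside that window, so Varosa is on standard time at UTC+06:00.
08:00 Varosa − 6h = 02:00 UTC.
1 September 2021 is a Wednesday, so Sundays fall on 5, 12, 19, 26; the last is September 26.
1 March 2022 is a Tuesday, so the first Monday is March 7 and the second is March 14.
At the standard offset (UTC−07:00), 02:00 UTC − 7h = 19:00 Rasua Isles standard time (rolling into the previous day, 29 September 2021).
The standard-time date in Rasua Isles, 29 September 2021, falls between 26 September 2021 and 14 March 2022, so daylight saving is in effect and Rasua Isles is at UTC−06:00.
02:00 UTC − 6h = 20:00 Rasua Isles (rolling into the previous day, 29 September 2021).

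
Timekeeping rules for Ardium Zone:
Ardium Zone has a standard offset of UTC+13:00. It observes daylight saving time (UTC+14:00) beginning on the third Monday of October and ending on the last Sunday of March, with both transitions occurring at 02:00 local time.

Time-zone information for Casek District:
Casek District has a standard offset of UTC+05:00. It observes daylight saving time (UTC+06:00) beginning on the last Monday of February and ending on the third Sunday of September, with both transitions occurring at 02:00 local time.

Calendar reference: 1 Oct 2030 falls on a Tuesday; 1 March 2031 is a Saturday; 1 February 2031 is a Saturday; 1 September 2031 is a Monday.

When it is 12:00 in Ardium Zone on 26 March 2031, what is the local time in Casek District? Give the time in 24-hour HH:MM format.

1 October 2030 is a Tuesday, so the first Monday is October 7 and the third is October 21.
1 March 2031 is a Saturday, so Sundays fall on 2, 9, 16, 23, 30; the last is March 30.
Daylight saving runs 21 October 2030 – 30 March 2031; 26 March 2031 is inside that window, so Ardium Zone is at UTC+14:00.
12:00 Ardium Zone − 14h = 22:00 UTC (rolling into the previous day, 25 March 2031).
1 February 2031 is a Saturday, so Mondays fall on 3, 10, 17, 24; the last is February 24.
1 September 2031 is a Monday, so the first Sunday is September 7 and the third is September 21.
At the standard offset (UTC+05:00), 22:00 UTC + 5h = 03:00 Casek District standard time (rolling into the next day, 26 March 2031).
The standard-time date in Casek District, 26 March 2031, falls between 24 February and 21 September, so daylight saving is in effect and Casek District is at UTC+06:00.
22:00 UTC + 6h = 04:00 Casek District (rolling into the next day, 26 March 2031).

04:00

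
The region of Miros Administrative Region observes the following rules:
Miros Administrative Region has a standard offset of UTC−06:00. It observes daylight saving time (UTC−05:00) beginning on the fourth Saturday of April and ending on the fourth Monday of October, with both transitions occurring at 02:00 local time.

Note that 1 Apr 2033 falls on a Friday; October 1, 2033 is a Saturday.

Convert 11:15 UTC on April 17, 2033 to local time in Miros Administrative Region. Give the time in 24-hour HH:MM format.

1 April 2033 is a Friday, so the first Saturday is April 2 and the fourth is April 23.
1 October 2033 is a Saturday, so the first Monday is October 3 and the fourth is October 24.
At the standard offset (UTC−06:00), 11:15 UTC − 6h = 05:15 Miros Administrative Region standard time.
The standard-time date in Miros Administrative Region, April 17, 2033, is outside the daylight-saving period (23 April – 24 October), so Miros Administrative Region is on standard time, UTC−06:00.
11:15 UTC − 6h = 05:15 local.

05:15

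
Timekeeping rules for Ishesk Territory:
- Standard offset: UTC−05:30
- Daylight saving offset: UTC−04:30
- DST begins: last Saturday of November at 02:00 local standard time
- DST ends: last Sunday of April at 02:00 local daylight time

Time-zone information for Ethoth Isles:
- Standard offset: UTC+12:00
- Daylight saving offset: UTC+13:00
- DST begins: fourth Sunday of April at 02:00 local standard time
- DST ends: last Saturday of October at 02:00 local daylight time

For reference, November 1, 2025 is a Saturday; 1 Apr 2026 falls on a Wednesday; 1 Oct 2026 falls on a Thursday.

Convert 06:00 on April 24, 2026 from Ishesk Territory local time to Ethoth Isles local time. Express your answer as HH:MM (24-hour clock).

1 November 2025 is a Saturday, so Saturdays fall on 1, 8, 15, 22, 29; the last is November 29.
1 April 2026 is a Wednesday, so Sundays fall on 5, 12, 19, 26; the last is April 26.
April 24, 2026 falls between 29 November 2025 and 26 April 2026, so daylight saving is in effect and Ishesk Territory is at UTC−04:30.
06:00 Ishesk Territory + 4h30m = 10:30 UTC.
1 April 2026 is a Wednesday, so the first Sunday is April 5 and the fourth is April 26.
1 October 2026 is a Thursday, so Saturdays fall on 3, 10, 17, 24, 31; the last is October 31.
At the standard offset (UTC+12:00), 10:30 UTC + 12h = 22:30 Ethoth Isles standard time.
Daylight saving runs 26 April – 31 October; the standard-time date in Ethoth Isles, April 24, 2026, is outside that window, so Ethoth Isles is on standard time at UTC+12:00.
10:30 UTC + 12h = 22:30 Ethoth Isles.

22:30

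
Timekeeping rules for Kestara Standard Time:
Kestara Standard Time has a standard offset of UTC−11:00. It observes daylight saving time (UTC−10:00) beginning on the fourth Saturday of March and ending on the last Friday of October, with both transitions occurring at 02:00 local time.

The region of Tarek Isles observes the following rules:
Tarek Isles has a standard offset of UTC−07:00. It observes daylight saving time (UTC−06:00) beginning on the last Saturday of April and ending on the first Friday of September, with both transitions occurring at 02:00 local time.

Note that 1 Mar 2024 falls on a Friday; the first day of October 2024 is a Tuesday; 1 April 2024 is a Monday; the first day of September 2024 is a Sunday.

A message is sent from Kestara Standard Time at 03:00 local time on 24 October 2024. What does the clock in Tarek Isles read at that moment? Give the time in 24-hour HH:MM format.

1 March 2024 is a Friday, so the first Saturday is March 2 and the fourth is March 23.
1 October 2024 is a Tuesday, so Fridays fall on 4, 11, 18, 25; the last is October 25.
24 October 2024 lies within the daylight-saving period (23 March – 25 October), so Kestara Standard Time is on daylight time, UTC−10:00.
03:00 Kestara Standard Time + 10h = 13:00 UTC.
1 April 2024 is a Monday, so Saturdays fall on 6, 13, 20, 27; the last is April 27.
1 September 2024 is a Sunday, so the first Friday is September 6.
At the standard offset (UTC−07:00), 13:00 UTC − 7h = 06:00 Tarek Isles standard time.
The standard-time date in Tarek Isles, 24 October 2024, is outside the daylight-saving period (27 April – 6 September), so Tarek Isles is on standard time, UTC−07:00.
13:00 UTC − 7h = 06:00 Tarek Isles.

06:00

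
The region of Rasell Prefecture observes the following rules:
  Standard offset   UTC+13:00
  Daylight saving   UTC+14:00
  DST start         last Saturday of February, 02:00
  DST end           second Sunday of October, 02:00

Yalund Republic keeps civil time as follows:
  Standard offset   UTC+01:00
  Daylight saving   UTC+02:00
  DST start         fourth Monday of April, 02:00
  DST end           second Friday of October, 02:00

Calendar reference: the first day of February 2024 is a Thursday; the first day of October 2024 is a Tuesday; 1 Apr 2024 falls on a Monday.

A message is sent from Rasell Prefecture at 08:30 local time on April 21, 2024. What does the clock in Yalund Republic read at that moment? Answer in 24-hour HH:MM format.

19:30

1 February 2024 is a Thursday, so Saturdays fall on 3, 10, 17, 24; the last is February 24.
1 October 2024 is a Tuesday, so the first Sunday is October 6 and the second is October 13.
April 21, 2024 lies within the daylight-saving period (24 February – 13 October), so Rasell Prefecture is on daylight time, UTC+14:00.
08:30 Rasell Prefecture − 14h = 18:30 UTC (rolling into the previous day, 20 April 2024).
1 April 2024 is a Monday, so the first Monday is April 1 and the fourth is April 22.
1 October 2024 is a Tuesday, so the first Friday is October 4 and the second is October 11.
At the standard offset (UTC+01:00), 18:30 UTC + 1h = 19:30 Yalund Republic standard time.
The standard-time date in Yalund Republic, April 20, 2024, does not fall between 22 April and 11 October, so daylight saving is not in effect and Yalund Republic is at UTC+01:00.
18:30 UTC + 1h = 19:30 Yalund Republic.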